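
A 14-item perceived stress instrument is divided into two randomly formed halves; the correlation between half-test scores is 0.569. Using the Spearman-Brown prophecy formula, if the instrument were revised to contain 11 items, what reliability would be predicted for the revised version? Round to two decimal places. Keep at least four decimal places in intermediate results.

Full-test reliability from the split-half r: r_full = 2(0.569)/(1 + 0.569) = 0.7253
Length factor from 14 to 11 items: n = 11/14 = 0.7857
r_new = n·r_full / (1 + (n − 1)·r_full) = 0.5699 / 0.8446 ≈ 0.6748

0.67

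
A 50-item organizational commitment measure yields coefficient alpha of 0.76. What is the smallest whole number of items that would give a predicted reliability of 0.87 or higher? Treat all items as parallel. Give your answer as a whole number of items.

106

Invert Spearman-Brown to solve for n:
n = r*(1 − r) / [ r (1 − r*) ]
n = [0.87 × 0.24] / [0.76 × 0.13]
n = 0.2088 / 0.0988 ≈ 2.1134
Items needed = n × 50 = 2.1134 × 50 ≈ 105.67 → round up to 106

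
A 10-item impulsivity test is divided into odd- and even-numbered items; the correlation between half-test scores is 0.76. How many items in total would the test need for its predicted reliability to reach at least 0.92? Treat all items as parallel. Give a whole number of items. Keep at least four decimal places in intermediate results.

r_full = 2(0.76)/(1 + 0.76) = 0.8636
n = r_tgt(1 − r_full) / [r_full(1 − r_tgt)] = 0.92 × 0.1364 / (0.8636 × 0.08) ≈ 1.8164
Items = 1.8164 × 10 ≈ 18.16 → 19

19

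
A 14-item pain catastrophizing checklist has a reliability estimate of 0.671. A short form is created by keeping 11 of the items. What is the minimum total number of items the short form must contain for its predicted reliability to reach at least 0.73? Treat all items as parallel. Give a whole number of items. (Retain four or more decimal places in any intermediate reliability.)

19

Short-form reliability: n = 11/14 = 0.7857; r_11 = n·r/(1+(n−1)r) ≈ 0.6157
Length factor from the short form to reach 0.73: n' = 0.73(1 − 0.6157) / [0.6157(1 − 0.73)] ≈ 1.6876
Items = 1.6876 × 11 ≈ 18.56 → 19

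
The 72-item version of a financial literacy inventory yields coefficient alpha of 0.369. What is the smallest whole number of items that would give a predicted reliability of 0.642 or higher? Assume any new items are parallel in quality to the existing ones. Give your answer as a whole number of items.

Spearman-Brown solved for the length factor n:
n = r*(1 − r) / [ r (1 − r*) ]
n = [0.642 × 0.631] / [0.369 × 0.358]
n = 0.405102 / 0.132102 ≈ 3.0666
3.0666 × 72 = 220.80 → 221 items

221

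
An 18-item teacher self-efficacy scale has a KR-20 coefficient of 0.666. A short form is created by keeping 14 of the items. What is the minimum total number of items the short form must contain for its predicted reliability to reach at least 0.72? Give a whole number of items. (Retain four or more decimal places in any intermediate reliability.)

Short-form reliability: n = 14/18 = 0.7778; r_14 = n·r/(1+(n−1)r) ≈ 0.6080
Then solve for n' with r_old = 0.6080, r_target = 0.72: n' = 0.72(1 − 0.6080)/[0.6080(1 − 0.72)] = 1.6579
Items = 1.6579 × 14 ≈ 23.21 → 24

24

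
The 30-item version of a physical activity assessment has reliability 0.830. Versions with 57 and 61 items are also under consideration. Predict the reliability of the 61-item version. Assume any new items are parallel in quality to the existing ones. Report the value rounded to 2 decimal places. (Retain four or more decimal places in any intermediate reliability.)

0.91

Only the ratio of lengths matters: n = 61/30 = 2.0333
r_{61} = n·r / (1 + (n − 1)·r) = 1.6876 / 1.8576 ≈ 0.9085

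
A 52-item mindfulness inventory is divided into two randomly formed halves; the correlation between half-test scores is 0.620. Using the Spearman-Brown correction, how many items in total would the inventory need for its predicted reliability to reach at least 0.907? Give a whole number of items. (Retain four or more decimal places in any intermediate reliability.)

Corrected full-test reliability: r_full = 2 × 0.620 / (1 + 0.620) ≈ 0.7654
n = r_tgt(1 − r_full) / [r_full(1 − r_tgt)] = 0.907 × 0.2346 / (0.7654 × 0.093) ≈ 2.9893
Required items = 2.9893 × 52 = 155.44, so 156 items.

156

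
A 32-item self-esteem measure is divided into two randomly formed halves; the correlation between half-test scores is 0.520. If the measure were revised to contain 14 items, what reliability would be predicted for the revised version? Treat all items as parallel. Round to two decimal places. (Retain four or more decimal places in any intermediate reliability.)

0.49

First correct the split-half correlation to full-test reliability: r_full = 2 × 0.520 / (1 + 0.520) ≈ 0.6842
Then adjust to 14 items: n = 14/32 = 0.4375
r_new = n·r_full / (1 + (n − 1)·r_full) = 0.2993 / 0.6151 ≈ 0.4866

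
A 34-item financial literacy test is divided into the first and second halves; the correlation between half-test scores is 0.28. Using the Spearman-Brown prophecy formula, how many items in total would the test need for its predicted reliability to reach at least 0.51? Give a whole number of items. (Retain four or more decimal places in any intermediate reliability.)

46

r_full = 2(0.28)/(1 + 0.28) = 0.4375
Solve Spearman-Brown for n: n = 0.51(1 − 0.4375) / [0.4375(1 − 0.51)] = 1.3382
Items = 1.3382 × 34 ≈ 45.50 → 46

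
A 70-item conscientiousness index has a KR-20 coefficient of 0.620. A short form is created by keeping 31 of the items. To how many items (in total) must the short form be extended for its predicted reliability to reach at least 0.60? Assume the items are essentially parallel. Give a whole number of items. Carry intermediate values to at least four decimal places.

Short-form reliability: n = 31/70 = 0.4429; r_31 = n·r/(1+(n−1)r) ≈ 0.4195
Length factor from the short form to reach 0.60: n' = 0.60(1 − 0.4195) / [0.4195(1 − 0.60)] ≈ 2.0757
Total items = 2.0757 × 31 = 64.35, rounded up to 65.

65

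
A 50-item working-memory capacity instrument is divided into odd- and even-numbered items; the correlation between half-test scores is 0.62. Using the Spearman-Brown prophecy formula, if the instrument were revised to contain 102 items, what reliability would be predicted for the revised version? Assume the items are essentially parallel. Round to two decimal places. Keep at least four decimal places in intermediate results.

Spearman-Brown correction (n = 2): r_full = 2·0.62/(1 + 0.62) = 0.7654
Then adjust to 102 items: n = 102/50 = 2.0400
r_new = n·r_full / (1 + (n − 1)·r_full) = 1.5614 / 1.7960 ≈ 0.8694

0.87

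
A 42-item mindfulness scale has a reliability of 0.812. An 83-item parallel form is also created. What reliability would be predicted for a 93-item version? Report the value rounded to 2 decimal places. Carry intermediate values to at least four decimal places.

0.91

The 83-item form is not needed; work directly from the 42-item form with n = 93/42 = 2.2143.
r_{93} = n·r / (1 + (n − 1)·r) = 1.7980 / 1.9860 ≈ 0.9053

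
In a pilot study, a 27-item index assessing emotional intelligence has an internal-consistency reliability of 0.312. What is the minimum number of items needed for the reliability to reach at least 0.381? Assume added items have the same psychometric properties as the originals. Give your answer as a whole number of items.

n = 0.381 × (1 − 0.312) / [ 0.312 × (1 − 0.381) ]
  = 0.262128 / 0.193128 = 1.3573
So the test needs 1.3573 × 27 ≈ 36.65 items; rounding up, 37.

37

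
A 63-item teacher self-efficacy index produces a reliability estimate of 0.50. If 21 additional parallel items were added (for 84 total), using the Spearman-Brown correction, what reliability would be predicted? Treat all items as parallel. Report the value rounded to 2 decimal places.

The new length is 84/63 = 1.3333 times the old.
r_new = 1.3333·0.50 / [1 + (1.3333 − 1)·0.50]
r_new = 0.6666 / 1.1666 ≈ 0.5714

0.57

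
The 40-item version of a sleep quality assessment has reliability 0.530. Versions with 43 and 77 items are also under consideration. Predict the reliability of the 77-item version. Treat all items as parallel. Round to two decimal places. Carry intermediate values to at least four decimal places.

0.68

The 43-item form is not needed; work directly from the 40-item form with n = 77/40 = 1.9250.
r_{77} = n·r / (1 + (n − 1)·r) = 1.0203 / 1.4903 ≈ 0.6846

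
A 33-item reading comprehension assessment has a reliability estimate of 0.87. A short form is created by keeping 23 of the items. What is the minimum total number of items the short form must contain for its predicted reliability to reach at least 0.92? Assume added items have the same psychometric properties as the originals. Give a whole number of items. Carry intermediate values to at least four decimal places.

Short-form reliability: n = 23/33 = 0.6970; r_23 = n·r/(1+(n−1)r) ≈ 0.8235
Then solve for n' with r_old = 0.8235, r_target = 0.92: n' = 0.92(1 − 0.8235)/[0.8235(1 − 0.92)] = 2.4648
Items = 2.4648 × 23 ≈ 56.69 → 57

57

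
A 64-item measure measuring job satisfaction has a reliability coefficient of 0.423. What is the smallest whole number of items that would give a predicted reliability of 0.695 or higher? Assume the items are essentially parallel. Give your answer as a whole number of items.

199

Rearranging the Spearman-Brown formula for n,
n = r*(1 − r) / [ r (1 − r*) ]
n = 0.695(1 − 0.423) / [0.423(1 − 0.695)]
n = 0.401015 / 0.129015 ≈ 3.1083
3.1083 × 64 = 198.93 → 199 items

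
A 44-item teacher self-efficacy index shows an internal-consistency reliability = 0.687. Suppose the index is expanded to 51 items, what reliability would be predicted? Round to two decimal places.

0.72

Length ratio n = 51/44 = 1.1591
By Spearman-Brown, r_new = n r / (1 + (n − 1) r).
r_new = 1.1591·0.687 / [1 + (1.1591 − 1)·0.687]
     = 0.7963 / 1.1093 = 0.7178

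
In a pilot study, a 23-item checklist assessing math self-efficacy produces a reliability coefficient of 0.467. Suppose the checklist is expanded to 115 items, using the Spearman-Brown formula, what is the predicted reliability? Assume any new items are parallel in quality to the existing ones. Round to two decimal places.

Length ratio n = 115/23 = 5
r_new = (5 × 0.467) / (1 + (5 − 1) × 0.467)
     = 2.3350 / 2.8680 = 0.8142

0.81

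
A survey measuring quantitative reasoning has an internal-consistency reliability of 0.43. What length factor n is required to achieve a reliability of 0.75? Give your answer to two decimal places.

Rearranging the Spearman-Brown formula for n,
n = r*(1 − r) / [ r (1 − r*) ]
n = [0.75 × 0.57] / [0.43 × 0.25]
  = 0.4275 / 0.1075 = 3.9767

3.98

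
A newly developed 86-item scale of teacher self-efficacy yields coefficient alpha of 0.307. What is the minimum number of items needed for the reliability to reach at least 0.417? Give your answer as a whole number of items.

Spearman-Brown solved for the length factor n:
n = r_target (1 − r_old) / [ r_old (1 − r_target) ]
n = 0.417 × (1 − 0.307) / [ 0.307 × (1 − 0.417) ]
  = 0.288981 / 0.178981 = 1.6146
1.6146 × 86 = 138.86 → 139 items

139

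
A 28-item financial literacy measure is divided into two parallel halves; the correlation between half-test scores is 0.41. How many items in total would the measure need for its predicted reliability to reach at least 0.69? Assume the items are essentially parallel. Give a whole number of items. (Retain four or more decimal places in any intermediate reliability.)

45

Corrected full-test reliability: r_full = 2 × 0.41 / (1 + 0.41) ≈ 0.5816
n = r_tgt(1 − r_full) / [r_full(1 − r_tgt)] = 0.69 × 0.4184 / (0.5816 × 0.31) ≈ 1.6012
Items = 1.6012 × 28 ≈ 44.83 → 45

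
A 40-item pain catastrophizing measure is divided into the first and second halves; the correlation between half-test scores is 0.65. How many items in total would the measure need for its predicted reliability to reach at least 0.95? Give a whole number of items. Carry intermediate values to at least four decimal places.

r_full = 2(0.65)/(1 + 0.65) = 0.7879
n = r_tgt(1 − r_full) / [r_full(1 − r_tgt)] = 0.95 × 0.2121 / (0.7879 × 0.05) ≈ 5.1147
Required items = 5.1147 × 40 = 204.59, so 205 items.

205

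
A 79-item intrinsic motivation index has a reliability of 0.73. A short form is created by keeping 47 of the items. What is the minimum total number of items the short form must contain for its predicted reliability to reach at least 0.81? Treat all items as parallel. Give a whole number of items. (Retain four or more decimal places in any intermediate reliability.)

Short-form reliability: n = 47/79 = 0.5949; r_47 = n·r/(1+(n−1)r) ≈ 0.6166
Then solve for n' with r_old = 0.6166, r_target = 0.81: n' = 0.81(1 − 0.6166)/[0.6166(1 − 0.81)] = 2.6508
Items = 2.6508 × 47 ≈ 124.59 → 125

125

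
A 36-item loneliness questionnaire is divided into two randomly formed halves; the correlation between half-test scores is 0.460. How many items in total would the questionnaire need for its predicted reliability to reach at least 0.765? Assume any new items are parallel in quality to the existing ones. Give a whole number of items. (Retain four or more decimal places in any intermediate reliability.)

Corrected full-test reliability: r_full = 2 × 0.460 / (1 + 0.460) ≈ 0.6301
n = r_tgt(1 − r_full) / [r_full(1 − r_tgt)] = 0.765 × 0.3699 / (0.6301 × 0.235) ≈ 1.9110
Items = 1.9110 × 36 ≈ 68.80 → 69

69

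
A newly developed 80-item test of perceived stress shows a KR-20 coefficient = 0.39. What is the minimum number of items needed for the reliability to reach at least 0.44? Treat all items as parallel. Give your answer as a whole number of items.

n = [0.44 × 0.61] / [0.39 × 0.56]
  = 0.2684 / 0.2184 = 1.2289
1.2289 × 80 = 98.31 → 99 items

99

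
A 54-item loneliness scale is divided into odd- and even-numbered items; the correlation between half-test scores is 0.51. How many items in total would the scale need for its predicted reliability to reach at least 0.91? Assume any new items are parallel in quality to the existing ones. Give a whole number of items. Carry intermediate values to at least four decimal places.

r_full = 2(0.51)/(1 + 0.51) = 0.6755
n = r_tgt(1 − r_full) / [r_full(1 − r_tgt)] = 0.91 × 0.3245 / (0.6755 × 0.09) ≈ 4.8572
Required items = 4.8572 × 54 = 262.29, so 263 items.

263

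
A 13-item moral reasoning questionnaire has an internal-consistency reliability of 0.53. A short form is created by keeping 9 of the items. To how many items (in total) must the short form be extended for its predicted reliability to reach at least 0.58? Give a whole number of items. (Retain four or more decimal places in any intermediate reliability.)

First, r for the 9-item form: n = 9/13 = 0.6923, so r_9 = 0.6923·0.53/(1 + (0.6923 − 1)·0.53) = 0.4384
Then solve for n' with r_old = 0.4384, r_target = 0.58: n' = 0.58(1 − 0.4384)/[0.4384(1 − 0.58)] = 1.7690
Total items = 1.7690 × 9 = 15.92, rounded up to 16.

16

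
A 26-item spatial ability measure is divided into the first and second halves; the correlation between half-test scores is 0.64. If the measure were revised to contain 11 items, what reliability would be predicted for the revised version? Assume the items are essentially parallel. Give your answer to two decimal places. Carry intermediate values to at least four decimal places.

Full-test reliability from the split-half r: r_full = 2(0.64)/(1 + 0.64) = 0.7805
Then adjust to 11 items: n = 11/26 = 0.4231
r_new = n·r_full / (1 + (n − 1)·r_full) = 0.3302 / 0.5497 ≈ 0.6007

0.60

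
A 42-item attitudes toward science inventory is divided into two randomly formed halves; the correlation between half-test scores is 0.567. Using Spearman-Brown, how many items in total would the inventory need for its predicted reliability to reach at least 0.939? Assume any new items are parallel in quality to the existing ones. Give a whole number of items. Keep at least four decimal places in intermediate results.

247

r_full = 2(0.567)/(1 + 0.567) = 0.7237
Solve Spearman-Brown for n: n = 0.939(1 − 0.7237) / [0.7237(1 − 0.939)] = 5.8770
Items = 5.8770 × 42 ≈ 246.83 → 247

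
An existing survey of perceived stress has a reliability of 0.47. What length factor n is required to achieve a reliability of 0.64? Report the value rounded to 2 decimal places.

Rearranging the Spearman-Brown formula for n,
n = r*(1 − r) / [ r (1 − r*) ]
n = 0.64(1 − 0.47) / [0.47(1 − 0.64)]
  = 0.3392 / 0.1692 = 2.0047

2.00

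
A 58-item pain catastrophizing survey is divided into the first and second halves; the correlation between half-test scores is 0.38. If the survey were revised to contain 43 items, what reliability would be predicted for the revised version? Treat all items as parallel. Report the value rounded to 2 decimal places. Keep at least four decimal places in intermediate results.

0.48

Spearman-Brown correction (n = 2): r_full = 2·0.38/(1 + 0.38) = 0.5507
Length factor from 58 to 43 items: n = 43/58 = 0.7414
r_new = n·r_full / (1 + (n − 1)·r_full) = 0.4083 / 0.8576 ≈ 0.4761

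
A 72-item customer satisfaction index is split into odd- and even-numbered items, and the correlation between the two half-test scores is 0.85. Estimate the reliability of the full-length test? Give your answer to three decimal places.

0.919

The full test is twice the length of either half (n = 2).
r_full = 2r_hh / (1 + r_hh) = 2 × 0.85 / (1 + 0.85)
r_full = 1.7000 / 1.8500 ≈ 0.9189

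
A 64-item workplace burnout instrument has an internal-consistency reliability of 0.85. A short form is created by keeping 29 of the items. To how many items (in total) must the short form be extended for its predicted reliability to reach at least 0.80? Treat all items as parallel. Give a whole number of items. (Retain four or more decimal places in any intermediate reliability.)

Short-form reliability: n = 29/64 = 0.4531; r_29 = n·r/(1+(n−1)r) ≈ 0.7197
Length factor from the short form to reach 0.80: n' = 0.80(1 − 0.7197) / [0.7197(1 − 0.80)] ≈ 1.5579
Total items = 1.5579 × 29 = 45.18, rounded up to 46.

46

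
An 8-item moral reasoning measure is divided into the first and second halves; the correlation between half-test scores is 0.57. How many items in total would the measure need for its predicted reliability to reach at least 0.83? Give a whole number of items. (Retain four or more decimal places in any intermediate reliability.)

15

r_full = 2(0.57)/(1 + 0.57) = 0.7261
Solve Spearman-Brown for n: n = 0.83(1 − 0.7261) / [0.7261(1 − 0.83)] = 1.8417
Required items = 1.8417 × 8 = 14.73, so 15 items.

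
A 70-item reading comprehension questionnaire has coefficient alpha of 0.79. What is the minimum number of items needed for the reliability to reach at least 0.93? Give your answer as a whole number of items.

248

Rearranging the Spearman-Brown formula for n,
n = r*(1 − r) / [ r (1 − r*) ]
n = 0.93 × (1 − 0.79) / [ 0.79 × (1 − 0.93) ]
  = 0.1953 / 0.0553 = 3.5316
3.5316 × 70 = 247.21 → 248 items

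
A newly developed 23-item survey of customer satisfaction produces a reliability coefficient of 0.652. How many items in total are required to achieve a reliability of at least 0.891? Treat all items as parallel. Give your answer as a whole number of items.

Invert Spearman-Brown to solve for n:
n = r_target (1 − r_old) / [ r_old (1 − r_target) ]
n = 0.891 × (1 − 0.652) / [ 0.652 × (1 − 0.891) ]
  = 0.310068 / 0.071068 = 4.3630
4.3630 × 23 = 100.35 → 101 items

101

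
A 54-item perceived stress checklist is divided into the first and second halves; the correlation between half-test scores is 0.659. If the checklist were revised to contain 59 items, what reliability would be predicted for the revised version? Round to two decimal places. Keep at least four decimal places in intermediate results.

Spearman-Brown correction (n = 2): r_full = 2·0.659/(1 + 0.659) = 0.7945
Length factor from 54 to 59 items: n = 59/54 = 1.0926
r_new = n·r_full / (1 + (n − 1)·r_full) = 0.8681 / 1.0736 ≈ 0.8086

0.81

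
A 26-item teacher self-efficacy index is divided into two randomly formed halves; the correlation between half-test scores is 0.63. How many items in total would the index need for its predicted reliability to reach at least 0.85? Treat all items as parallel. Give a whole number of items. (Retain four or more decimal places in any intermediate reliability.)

44

Corrected full-test reliability: r_full = 2 × 0.63 / (1 + 0.63) ≈ 0.7730
Solve Spearman-Brown for n: n = 0.85(1 − 0.7730) / [0.7730(1 − 0.85)] = 1.6641
Required items = 1.6641 × 26 = 43.27, so 44 items.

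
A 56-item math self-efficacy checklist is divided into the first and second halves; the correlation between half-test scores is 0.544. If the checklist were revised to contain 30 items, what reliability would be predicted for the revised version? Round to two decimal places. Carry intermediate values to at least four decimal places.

Spearman-Brown correction (n = 2): r_full = 2·0.544/(1 + 0.544) = 0.7047
Then adjust to 30 items: n = 30/56 = 0.5357
r_new = n·r_full / (1 + (n − 1)·r_full) = 0.3775 / 0.6728 ≈ 0.5611

0.56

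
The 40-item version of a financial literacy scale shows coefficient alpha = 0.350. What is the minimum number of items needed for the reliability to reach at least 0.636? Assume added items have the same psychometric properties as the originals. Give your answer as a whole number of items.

Rearranging the Spearman-Brown formula for n,
n = r_target (1 − r_old) / [ r_old (1 − r_target) ]
n = [0.636 × 0.650] / [0.350 × 0.364]
  = 0.413400 / 0.127400 = 3.2449
So the test needs 3.2449 × 40 ≈ 129.80 items; rounding up, 130.

130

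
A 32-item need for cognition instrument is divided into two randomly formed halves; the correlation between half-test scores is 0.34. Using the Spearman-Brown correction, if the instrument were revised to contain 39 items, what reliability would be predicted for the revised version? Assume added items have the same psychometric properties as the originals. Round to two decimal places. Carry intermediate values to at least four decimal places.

Spearman-Brown correction (n = 2): r_full = 2·0.34/(1 + 0.34) = 0.5075
Then adjust to 39 items: n = 39/32 = 1.2188
r_new = n·r_full / (1 + (n − 1)·r_full) = 0.6185 / 1.1110 ≈ 0.5567

0.56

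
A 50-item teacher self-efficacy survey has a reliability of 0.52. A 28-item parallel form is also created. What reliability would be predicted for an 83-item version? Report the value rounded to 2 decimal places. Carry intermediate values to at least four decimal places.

Only the ratio of lengths matters: n = 83/50 = 1.6600
r_{83} = n·r / (1 + (n − 1)·r) = 0.8632 / 1.3432 ≈ 0.6426

0.64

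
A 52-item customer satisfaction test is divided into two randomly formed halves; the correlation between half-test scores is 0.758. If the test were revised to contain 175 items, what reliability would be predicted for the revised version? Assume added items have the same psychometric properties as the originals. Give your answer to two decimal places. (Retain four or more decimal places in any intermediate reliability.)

0.95

Spearman-Brown correction (n = 2): r_full = 2·0.758/(1 + 0.758) = 0.8623
Length factor from 52 to 175 items: n = 175/52 = 3.3654
r_new = n·r_full / (1 + (n − 1)·r_full) = 2.9020 / 3.0397 ≈ 0.9547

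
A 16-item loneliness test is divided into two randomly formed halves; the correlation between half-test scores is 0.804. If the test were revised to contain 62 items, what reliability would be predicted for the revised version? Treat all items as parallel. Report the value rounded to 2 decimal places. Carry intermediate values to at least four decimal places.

0.97

Spearman-Brown correction (n = 2): r_full = 2·0.804/(1 + 0.804) = 0.8914
Then adjust to 62 items: n = 62/16 = 3.8750
r_new = n·r_full / (1 + (n − 1)·r_full) = 3.4542 / 3.5628 ≈ 0.9695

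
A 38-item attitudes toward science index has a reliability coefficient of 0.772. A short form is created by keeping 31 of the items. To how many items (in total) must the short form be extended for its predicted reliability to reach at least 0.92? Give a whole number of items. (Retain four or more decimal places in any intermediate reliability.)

Short-form reliability: n = 31/38 = 0.8158; r_31 = n·r/(1+(n−1)r) ≈ 0.7342
Length factor from the short form to reach 0.92: n' = 0.92(1 − 0.7342) / [0.7342(1 − 0.92)] ≈ 4.1633
Total items = 4.1633 × 31 = 129.06, rounded up to 130.

130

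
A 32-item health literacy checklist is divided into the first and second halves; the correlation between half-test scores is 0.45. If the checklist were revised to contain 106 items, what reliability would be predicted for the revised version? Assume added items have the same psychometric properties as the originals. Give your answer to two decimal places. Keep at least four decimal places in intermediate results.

Spearman-Brown correction (n = 2): r_full = 2·0.45/(1 + 0.45) = 0.6207
Then adjust to 106 items: n = 106/32 = 3.3125
r_new = n·r_full / (1 + (n − 1)·r_full) = 2.0561 / 2.4354 ≈ 0.8443

0.84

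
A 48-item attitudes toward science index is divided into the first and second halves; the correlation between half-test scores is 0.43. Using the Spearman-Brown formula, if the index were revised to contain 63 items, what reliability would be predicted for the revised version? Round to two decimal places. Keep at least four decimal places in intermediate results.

0.66

Spearman-Brown correction (n = 2): r_full = 2·0.43/(1 + 0.43) = 0.6014
Length factor from 48 to 63 items: n = 63/48 = 1.3125
r_new = n·r_full / (1 + (n − 1)·r_full) = 0.7893 / 1.1879 ≈ 0.6644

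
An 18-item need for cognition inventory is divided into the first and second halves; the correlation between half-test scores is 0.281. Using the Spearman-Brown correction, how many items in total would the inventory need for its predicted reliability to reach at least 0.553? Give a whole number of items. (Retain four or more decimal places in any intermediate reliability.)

29

Corrected full-test reliability: r_full = 2 × 0.281 / (1 + 0.281) ≈ 0.4387
n = r_tgt(1 − r_full) / [r_full(1 − r_tgt)] = 0.553 × 0.5613 / (0.4387 × 0.447) ≈ 1.5829
Required items = 1.5829 × 18 = 28.49, so 29 items.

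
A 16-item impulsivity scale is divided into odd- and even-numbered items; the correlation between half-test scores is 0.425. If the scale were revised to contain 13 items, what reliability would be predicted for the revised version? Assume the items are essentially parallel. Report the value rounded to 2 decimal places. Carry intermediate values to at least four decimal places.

0.55

First correct the split-half correlation to full-test reliability: r_full = 2 × 0.425 / (1 + 0.425) ≈ 0.5965
Length factor from 16 to 13 items: n = 13/16 = 0.8125
r_new = n·r_full / (1 + (n − 1)·r_full) = 0.4847 / 0.8882 ≈ 0.5457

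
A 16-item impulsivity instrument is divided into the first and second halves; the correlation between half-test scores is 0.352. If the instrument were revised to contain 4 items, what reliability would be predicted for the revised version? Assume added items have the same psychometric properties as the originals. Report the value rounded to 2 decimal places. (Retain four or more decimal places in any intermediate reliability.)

0.21

First correct the split-half correlation to full-test reliability: r_full = 2 × 0.352 / (1 + 0.352) ≈ 0.5207
Then adjust to 4 items: n = 4/16 = 0.2500
r_new = n·r_full / (1 + (n − 1)·r_full) = 0.1302 / 0.6095 ≈ 0.2136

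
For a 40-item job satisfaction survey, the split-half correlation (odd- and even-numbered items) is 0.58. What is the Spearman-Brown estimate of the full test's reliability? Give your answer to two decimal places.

r_full = 2r_hh / (1 + r_hh) = 2 × 0.58 / (1 + 0.58)
       = 1.1600 / 1.5800 = 0.7342

0.73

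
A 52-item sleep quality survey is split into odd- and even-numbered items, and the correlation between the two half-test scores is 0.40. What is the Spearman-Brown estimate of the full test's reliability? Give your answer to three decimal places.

The full test is twice the length of either half (n = 2).
r_full = 2r_hh / (1 + r_hh) = 2 × 0.40 / (1 + 0.40)
r_full = 0.8000 / 1.4000 ≈ 0.5714

0.571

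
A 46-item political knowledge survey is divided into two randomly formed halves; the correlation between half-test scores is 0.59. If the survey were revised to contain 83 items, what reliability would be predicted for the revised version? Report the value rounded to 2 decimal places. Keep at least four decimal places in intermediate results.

0.84

Spearman-Brown correction (n = 2): r_full = 2·0.59/(1 + 0.59) = 0.7421
Then adjust to 83 items: n = 83/46 = 1.8043
r_new = n·r_full / (1 + (n − 1)·r_full) = 1.3390 / 1.5969 ≈ 0.8385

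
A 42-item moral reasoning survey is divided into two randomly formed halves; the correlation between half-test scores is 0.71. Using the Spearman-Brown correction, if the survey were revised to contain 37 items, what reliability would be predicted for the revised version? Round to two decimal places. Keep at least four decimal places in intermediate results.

0.81

First correct the split-half correlation to full-test reliability: r_full = 2 × 0.71 / (1 + 0.71) ≈ 0.8304
Then adjust to 37 items: n = 37/42 = 0.8810
r_new = n·r_full / (1 + (n − 1)·r_full) = 0.7316 / 0.9012 ≈ 0.8118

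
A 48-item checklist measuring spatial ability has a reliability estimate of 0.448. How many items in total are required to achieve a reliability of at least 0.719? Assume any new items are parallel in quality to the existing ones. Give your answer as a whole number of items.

n = [0.719 × 0.552] / [0.448 × 0.281]
n = 0.396888 / 0.125888 ≈ 3.1527
So the test needs 3.1527 × 48 ≈ 151.33 items; rounding up, 152.

152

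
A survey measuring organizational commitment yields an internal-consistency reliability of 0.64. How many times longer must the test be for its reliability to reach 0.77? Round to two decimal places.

1.88

n = [0.77 × 0.36] / [0.64 × 0.23]
  = 0.2772 / 0.1472 = 1.8832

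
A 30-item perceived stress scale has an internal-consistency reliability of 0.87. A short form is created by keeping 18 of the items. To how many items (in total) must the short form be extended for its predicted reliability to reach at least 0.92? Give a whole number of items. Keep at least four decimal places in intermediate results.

52

Short-form reliability: n = 18/30 = 0.6000; r_18 = n·r/(1+(n−1)r) ≈ 0.8006
Then solve for n' with r_old = 0.8006, r_target = 0.92: n' = 0.92(1 − 0.8006)/[0.8006(1 − 0.92)] = 2.8642
Total items = 2.8642 × 18 = 51.56, rounded up to 52.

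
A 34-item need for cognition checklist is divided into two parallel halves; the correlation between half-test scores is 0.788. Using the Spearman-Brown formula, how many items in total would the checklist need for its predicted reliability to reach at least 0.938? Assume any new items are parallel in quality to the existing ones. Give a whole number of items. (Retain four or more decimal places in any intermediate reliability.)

70

Corrected full-test reliability: r_full = 2 × 0.788 / (1 + 0.788) ≈ 0.8814
n = r_tgt(1 − r_full) / [r_full(1 − r_tgt)] = 0.938 × 0.1186 / (0.8814 × 0.062) ≈ 2.0357
Items = 2.0357 × 34 ≈ 69.21 → 70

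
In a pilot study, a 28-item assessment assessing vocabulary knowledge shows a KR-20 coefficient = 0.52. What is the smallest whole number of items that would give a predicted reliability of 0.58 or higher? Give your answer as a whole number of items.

36

Invert Spearman-Brown to solve for n:
n = r*(1 − r) / [ r (1 − r*) ]
n = 0.58(1 − 0.52) / [0.52(1 − 0.58)]
n = 0.2784 / 0.2184 ≈ 1.2747
1.2747 × 28 = 35.69 → 36 items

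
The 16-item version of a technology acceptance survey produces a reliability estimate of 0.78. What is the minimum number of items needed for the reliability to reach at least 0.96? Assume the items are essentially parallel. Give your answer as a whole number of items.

n = 0.96 × (1 − 0.78) / [ 0.78 × (1 − 0.96) ]
n = 0.2112 / 0.0312 ≈ 6.7692
6.7692 × 16 = 108.31 → 109 items

109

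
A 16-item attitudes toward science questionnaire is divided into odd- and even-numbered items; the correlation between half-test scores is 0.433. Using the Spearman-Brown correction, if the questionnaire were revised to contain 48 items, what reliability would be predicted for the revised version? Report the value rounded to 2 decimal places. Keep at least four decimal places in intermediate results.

Spearman-Brown correction (n = 2): r_full = 2·0.433/(1 + 0.433) = 0.6043
Then adjust to 48 items: n = 48/16 = 3.0000
r_new = n·r_full / (1 + (n − 1)·r_full) = 1.8129 / 2.2086 ≈ 0.8208

0.82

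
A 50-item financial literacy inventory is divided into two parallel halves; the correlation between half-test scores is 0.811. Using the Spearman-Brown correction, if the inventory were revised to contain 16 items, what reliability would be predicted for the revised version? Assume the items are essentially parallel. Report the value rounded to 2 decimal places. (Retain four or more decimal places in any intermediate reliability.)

0.73

Full-test reliability from the split-half r: r_full = 2(0.811)/(1 + 0.811) = 0.8956
Length factor from 50 to 16 items: n = 16/50 = 0.3200
r_new = n·r_full / (1 + (n − 1)·r_full) = 0.2866 / 0.3910 ≈ 0.7330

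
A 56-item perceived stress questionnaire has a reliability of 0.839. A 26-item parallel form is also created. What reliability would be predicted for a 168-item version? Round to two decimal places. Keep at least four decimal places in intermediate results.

Only the ratio of lengths matters: n = 168/56 = 3.0000
r_{168} = n·r / (1 + (n − 1)·r) = 2.5170 / 2.6780 ≈ 0.9399

0.94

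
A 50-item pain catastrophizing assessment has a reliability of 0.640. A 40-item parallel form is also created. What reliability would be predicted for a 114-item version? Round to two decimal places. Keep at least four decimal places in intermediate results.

0.80

The 40-item form is not needed; work directly from the 50-item form with n = 114/50 = 2.2800.
r_{114} = n·r / (1 + (n − 1)·r) = 1.4592 / 1.8192 ≈ 0.8021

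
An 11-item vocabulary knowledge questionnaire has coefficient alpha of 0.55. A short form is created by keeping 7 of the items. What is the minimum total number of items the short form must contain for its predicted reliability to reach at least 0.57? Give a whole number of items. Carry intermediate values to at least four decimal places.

Short-form reliability: n = 7/11 = 0.6364; r_7 = n·r/(1+(n−1)r) ≈ 0.4375
Length factor from the short form to reach 0.57: n' = 0.57(1 − 0.4375) / [0.4375(1 − 0.57)] ≈ 1.7043
Total items = 1.7043 × 7 = 11.93, rounded up to 12.

12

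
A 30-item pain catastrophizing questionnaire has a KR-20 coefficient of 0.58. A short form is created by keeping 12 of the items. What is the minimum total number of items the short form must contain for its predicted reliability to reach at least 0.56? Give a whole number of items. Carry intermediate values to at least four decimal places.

First, r for the 12-item form: n = 12/30 = 0.4000, so r_12 = 0.4000·0.58/(1 + (0.4000 − 1)·0.58) = 0.3558
Length factor from the short form to reach 0.56: n' = 0.56(1 − 0.3558) / [0.3558(1 − 0.56)] ≈ 2.3044
Items = 2.3044 × 12 ≈ 27.65 → 28

28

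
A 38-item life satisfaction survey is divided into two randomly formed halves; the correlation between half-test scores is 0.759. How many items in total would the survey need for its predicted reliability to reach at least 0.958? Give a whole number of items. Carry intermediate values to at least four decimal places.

Corrected full-test reliability: r_full = 2 × 0.759 / (1 + 0.759) ≈ 0.8630
Solve Spearman-Brown for n: n = 0.958(1 − 0.8630) / [0.8630(1 − 0.958)] = 3.6210
Required items = 3.6210 × 38 = 137.60, so 138 items.

138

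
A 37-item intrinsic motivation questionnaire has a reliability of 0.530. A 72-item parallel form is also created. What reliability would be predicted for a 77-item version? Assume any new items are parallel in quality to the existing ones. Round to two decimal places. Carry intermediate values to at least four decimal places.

0.70

Only the ratio of lengths matters: n = 77/37 = 2.0811
r_{77} = n·r / (1 + (n − 1)·r) = 1.1030 / 1.5730 ≈ 0.7012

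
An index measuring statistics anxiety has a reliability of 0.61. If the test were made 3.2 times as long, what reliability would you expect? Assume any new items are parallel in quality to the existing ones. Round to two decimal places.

0.83

By Spearman-Brown, r_new = n r / (1 + (n − 1) r).
r_new = 3.2·0.61 / [1 + (3.2 − 1)·0.61]
     = 1.9520 / 2.3420 = 0.8335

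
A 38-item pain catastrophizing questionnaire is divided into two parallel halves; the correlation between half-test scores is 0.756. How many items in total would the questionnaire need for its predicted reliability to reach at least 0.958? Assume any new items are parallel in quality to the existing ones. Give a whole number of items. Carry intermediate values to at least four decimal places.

140

r_full = 2(0.756)/(1 + 0.756) = 0.8610
Solve Spearman-Brown for n: n = 0.958(1 − 0.8610) / [0.8610(1 − 0.958)] = 3.6824
Items = 3.6824 × 38 ≈ 139.93 → 140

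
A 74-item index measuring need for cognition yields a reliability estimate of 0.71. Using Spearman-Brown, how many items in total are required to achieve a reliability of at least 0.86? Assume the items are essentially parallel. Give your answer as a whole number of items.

Invert Spearman-Brown to solve for n:
n = r*(1 − r) / [ r (1 − r*) ]
n = 0.86(1 − 0.71) / [0.71(1 − 0.86)]
n = 0.2494 / 0.0994 ≈ 2.5091
2.5091 × 74 = 185.67 → 186 items

186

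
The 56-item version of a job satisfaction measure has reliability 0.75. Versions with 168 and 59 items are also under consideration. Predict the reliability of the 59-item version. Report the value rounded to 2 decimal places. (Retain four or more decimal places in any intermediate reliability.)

0.76

The 168-item form is not needed; work directly from the 56-item form with n = 59/56 = 1.0536.
r_{59} = n·r / (1 + (n − 1)·r) = 0.7902 / 1.0402 ≈ 0.7597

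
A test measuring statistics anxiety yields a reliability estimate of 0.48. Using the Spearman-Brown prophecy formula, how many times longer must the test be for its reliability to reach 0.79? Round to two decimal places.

4.08

Invert Spearman-Brown to solve for n:
n = r_target (1 − r_old) / [ r_old (1 − r_target) ]
n = 0.79(1 − 0.48) / [0.48(1 − 0.79)]
  = 0.4108 / 0.1008 = 4.0754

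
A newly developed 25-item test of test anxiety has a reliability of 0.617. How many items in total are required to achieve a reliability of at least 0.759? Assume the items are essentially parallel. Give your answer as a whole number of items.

49

n = 0.759 × (1 − 0.617) / [ 0.617 × (1 − 0.759) ]
n = 0.290697 / 0.148697 ≈ 1.9550
So the test needs 1.9550 × 25 ≈ 48.88 items; rounding up, 49.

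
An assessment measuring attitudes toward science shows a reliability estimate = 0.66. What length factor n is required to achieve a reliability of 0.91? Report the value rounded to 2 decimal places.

5.21

n = 0.91(1 − 0.66) / [0.66(1 − 0.91)]
n = 0.3094 / 0.0594 ≈ 5.2088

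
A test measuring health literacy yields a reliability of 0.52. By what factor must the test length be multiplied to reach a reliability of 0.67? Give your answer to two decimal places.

n = 0.67(1 − 0.52) / [0.52(1 − 0.67)]
n = 0.3216 / 0.1716 ≈ 1.8741

1.87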